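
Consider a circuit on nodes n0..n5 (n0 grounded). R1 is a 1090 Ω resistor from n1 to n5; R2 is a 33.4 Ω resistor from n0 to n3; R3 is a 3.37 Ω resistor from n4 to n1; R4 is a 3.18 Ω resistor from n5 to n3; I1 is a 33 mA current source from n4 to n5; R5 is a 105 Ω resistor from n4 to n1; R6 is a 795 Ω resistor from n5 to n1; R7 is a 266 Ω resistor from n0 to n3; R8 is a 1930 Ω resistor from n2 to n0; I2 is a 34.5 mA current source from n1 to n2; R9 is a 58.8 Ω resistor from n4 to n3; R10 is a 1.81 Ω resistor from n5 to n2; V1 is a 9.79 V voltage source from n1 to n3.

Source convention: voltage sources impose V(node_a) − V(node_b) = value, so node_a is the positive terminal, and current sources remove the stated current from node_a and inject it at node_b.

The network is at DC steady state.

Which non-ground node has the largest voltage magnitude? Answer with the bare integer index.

Apply KCL at each of the 5 non-ground nodes and solve the resulting linear system.
Node n1: branches {R1, R3, R5, R6, I2, V1} → V_1 = 9.785
Node n2: branches {R8, I2, R10} → V_2 = 0.3368
Node n3: branches {R2, R4, R7, R9, V1} → V_3 = -0.005179
Node n4: branches {R3, I1, R5, R9} → V_4 = 9.168
Node n5: branches {R1, R4, I1, R6, R10} → V_5 = 0.2747
Source currents: i(V1)=-0.2442

1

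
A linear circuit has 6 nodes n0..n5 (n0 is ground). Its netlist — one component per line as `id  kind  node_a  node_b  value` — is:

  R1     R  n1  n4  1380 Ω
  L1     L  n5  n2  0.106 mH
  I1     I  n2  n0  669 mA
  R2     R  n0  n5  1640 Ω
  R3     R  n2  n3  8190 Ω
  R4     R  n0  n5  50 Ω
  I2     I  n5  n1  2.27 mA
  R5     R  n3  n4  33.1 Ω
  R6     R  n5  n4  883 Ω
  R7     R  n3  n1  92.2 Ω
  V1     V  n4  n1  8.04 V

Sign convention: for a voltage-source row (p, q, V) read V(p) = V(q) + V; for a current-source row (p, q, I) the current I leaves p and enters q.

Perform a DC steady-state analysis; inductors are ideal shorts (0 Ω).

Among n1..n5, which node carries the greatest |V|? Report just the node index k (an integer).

1

Element admittances at DC:
  Y(R1) = 0.0007246 S between n1,n4
  L1: short n5↔n2 (DC inductor)
  I1: injects 0.669 A into n0 (from n2)
  Y(R2) = 0.0006098 S between n0,n5
  Y(R3) = 0.0001221 S between n2,n3
  Y(R4) = 0.02000 S between n0,n5
  I2: injects 0.00227 A into n1 (from n5)
  Y(R5) = 0.03021 S between n3,n4
  Y(R6) = 0.001133 S between n5,n4
  Y(R7) = 0.01085 S between n3,n1
  V1: constraint V(n4)−V(n1) = 8.04
Assemble and solve the 7×7 MNA system:
  V(n1)=-38.48  V(n2)=-32.46  V(n3)=-32.57  V(n4)=-30.44  V(n5)=-32.46
  i(L1)=0.6690  i(V1)=-0.07227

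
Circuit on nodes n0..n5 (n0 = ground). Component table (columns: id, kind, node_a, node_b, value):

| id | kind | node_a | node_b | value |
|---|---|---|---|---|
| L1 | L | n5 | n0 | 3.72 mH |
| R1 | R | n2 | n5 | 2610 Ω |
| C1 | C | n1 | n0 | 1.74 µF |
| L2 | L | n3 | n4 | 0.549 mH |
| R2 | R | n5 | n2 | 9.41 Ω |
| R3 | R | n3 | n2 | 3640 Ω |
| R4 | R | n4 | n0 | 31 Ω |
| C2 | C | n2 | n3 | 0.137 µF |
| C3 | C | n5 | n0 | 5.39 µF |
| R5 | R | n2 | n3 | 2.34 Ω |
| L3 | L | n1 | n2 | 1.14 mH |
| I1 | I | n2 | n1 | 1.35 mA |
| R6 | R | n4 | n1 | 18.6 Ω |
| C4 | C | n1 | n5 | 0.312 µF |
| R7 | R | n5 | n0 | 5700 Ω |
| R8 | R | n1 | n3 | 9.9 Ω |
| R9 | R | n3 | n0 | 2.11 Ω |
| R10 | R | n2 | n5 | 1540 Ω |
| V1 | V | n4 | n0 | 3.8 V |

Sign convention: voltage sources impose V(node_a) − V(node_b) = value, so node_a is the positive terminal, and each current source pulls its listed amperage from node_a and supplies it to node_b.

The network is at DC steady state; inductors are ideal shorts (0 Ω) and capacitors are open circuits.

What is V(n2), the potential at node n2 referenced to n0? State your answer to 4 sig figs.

Element admittances at DC:
  L1: short n5↔n0 (DC inductor)
  Y(R1) = 0.0003831 S between n2,n5
  Y(C1) = 0.000 S between n1,n0
  L2: short n3↔n4 (DC inductor)
  Y(R2) = 0.1063 S between n5,n2
  Y(R3) = 0.0002747 S between n3,n2
  Y(R4) = 0.03226 S between n4,n0
  Y(C2) = 0.000 S between n2,n3
  Y(C3) = 0.000 S between n5,n0
  Y(R5) = 0.4274 S between n2,n3
  L3: short n1↔n2 (DC inductor)
  I1: injects 0.00135 A into n1 (from n2)
  Y(R6) = 0.05376 S between n4,n1
  Y(C4) = 0.000 S between n1,n5
  Y(R7) = 0.0001754 S between n5,n0
  Y(R8) = 0.1010 S between n1,n3
  Y(R9) = 0.4739 S between n3,n0
  Y(R10) = 0.0006494 S between n2,n5
  V1: constraint V(n4)−V(n0) = 3.8
Assemble and solve the 9×9 MNA system:
  V(n1)=3.209  V(n2)=3.209  V(n3)=3.800  V(n4)=3.800  V(n5)=0.000
  i(L1)=0.3443  i(L2)=-2.113  i(L3)=0.09285  i(V1)=-2.268

3.209 V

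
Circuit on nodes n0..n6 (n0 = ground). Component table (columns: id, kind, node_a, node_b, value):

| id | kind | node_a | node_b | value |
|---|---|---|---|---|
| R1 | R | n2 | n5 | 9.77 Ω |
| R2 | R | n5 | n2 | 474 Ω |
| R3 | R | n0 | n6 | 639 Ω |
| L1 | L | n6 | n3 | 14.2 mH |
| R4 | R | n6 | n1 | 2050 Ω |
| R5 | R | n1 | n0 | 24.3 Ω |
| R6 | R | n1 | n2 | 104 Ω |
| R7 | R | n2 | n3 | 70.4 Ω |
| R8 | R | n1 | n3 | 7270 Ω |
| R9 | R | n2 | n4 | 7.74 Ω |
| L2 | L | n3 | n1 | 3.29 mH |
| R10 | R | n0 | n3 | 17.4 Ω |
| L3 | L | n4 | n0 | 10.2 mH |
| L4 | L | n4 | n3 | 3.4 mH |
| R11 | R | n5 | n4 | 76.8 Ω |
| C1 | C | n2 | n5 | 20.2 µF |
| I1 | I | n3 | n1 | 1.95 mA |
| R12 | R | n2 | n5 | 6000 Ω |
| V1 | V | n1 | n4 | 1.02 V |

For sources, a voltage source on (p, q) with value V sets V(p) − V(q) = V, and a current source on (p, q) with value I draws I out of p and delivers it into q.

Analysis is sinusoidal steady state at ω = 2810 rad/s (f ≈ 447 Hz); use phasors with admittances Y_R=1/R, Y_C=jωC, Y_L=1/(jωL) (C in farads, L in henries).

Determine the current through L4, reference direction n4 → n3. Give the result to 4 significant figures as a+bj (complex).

Element admittances at ω=2810 rad/s:
  Y(R1) = 0.1024+0.000j S between n2,n5
  Y(R2) = 0.002110+0.000j S between n5,n2
  Y(R3) = 0.001565+0.000j S between n0,n6
  Y(L1) = 0.000-0.02506j S between n6,n3
  Y(R4) = 0.0004878+0.000j S between n6,n1
  Y(R5) = 0.04115+0.000j S between n1,n0
  Y(R6) = 0.009615+0.000j S between n1,n2
  Y(R7) = 0.01420+0.000j S between n2,n3
  Y(R8) = 0.0001376+0.000j S between n1,n3
  Y(R9) = 0.1292+0.000j S between n2,n4
  Y(L2) = 0.000-0.1082j S between n3,n1
  Y(R10) = 0.05747+0.000j S between n0,n3
  Y(L3) = 0.000-0.03489j S between n4,n0
  Y(L4) = 0.000-0.1047j S between n4,n3
  Y(R11) = 0.01302+0.000j S between n5,n4
  Y(C1) = 0.000+0.05676j S between n2,n5
  I1: injects 0.00195 A into n1 (from n3)
  Y(R12) = 0.0001667+0.000j S between n2,n5
  V1: constraint V(n1)−V(n4) = 1.02
Assemble and solve the 7×7 MNA system:
  V(n1)=0.4062-0.2204j  V(n2)=-0.5145-0.2198j  V(n3)=-0.1526-0.2096j  V(n4)=-0.6138-0.2204j  V(n5)=-0.5235-0.2156j  V(n6)=-0.1638-0.1883j
  i(V1)=-0.02281+0.06954j

-0.001127+0.04827j A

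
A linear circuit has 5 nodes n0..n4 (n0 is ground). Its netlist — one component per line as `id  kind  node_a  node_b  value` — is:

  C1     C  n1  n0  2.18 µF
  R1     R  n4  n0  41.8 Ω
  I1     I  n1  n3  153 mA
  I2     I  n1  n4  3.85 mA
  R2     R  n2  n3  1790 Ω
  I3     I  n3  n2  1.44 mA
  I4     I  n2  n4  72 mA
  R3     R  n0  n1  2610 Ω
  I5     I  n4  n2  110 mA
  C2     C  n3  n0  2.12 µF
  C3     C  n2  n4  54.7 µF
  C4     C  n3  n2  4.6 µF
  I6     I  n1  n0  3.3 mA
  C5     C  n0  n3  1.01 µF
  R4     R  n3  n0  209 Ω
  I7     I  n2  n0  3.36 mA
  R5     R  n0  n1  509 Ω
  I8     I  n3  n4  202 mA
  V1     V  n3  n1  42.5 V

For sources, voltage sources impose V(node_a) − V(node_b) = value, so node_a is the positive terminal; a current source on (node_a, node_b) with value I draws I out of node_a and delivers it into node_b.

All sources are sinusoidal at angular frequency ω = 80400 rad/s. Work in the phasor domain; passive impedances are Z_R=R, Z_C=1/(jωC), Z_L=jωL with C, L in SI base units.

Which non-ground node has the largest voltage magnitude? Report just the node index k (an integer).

MNA unknowns: 4 node voltages V₁..V_4 plus 1 source current (V1)
C1: Y=0.000+0.1753j on G[1,0]
R1: Y=0.02392+0.000j on G[4,0]
I1: z[1]−=0.153, z[3]+=0.153
I2: z[1]−=0.00385, z[4]+=0.00385
R2: Y=0.0005587+0.000j on G[2,3]
I3: z[3]−=0.00144, z[2]+=0.00144
I4: z[2]−=0.072, z[4]+=0.072
R3: Y=0.0003831+0.000j on G[0,1]
I5: z[4]−=0.11, z[2]+=0.11
C2: Y=0.000+0.1704j on G[3,0]
C3: Y=0.000+4.398j on G[2,4]
C4: Y=0.000+0.3698j on G[3,2]
I6: z[1]−=0.0033, z[0]+=0.0033
C5: Y=0.000+0.08120j on G[0,3]
R4: Y=0.004785+0.000j on G[3,0]
I7: z[2]−=0.00336, z[0]+=0.00336
R5: Y=0.001965+0.000j on G[0,1]
I8: z[3]−=0.202, z[4]+=0.202
V1: row V3−V1=42.5, i_V1 at 3,1
solve → V1=-25.16+1.037j, V2=17.23+1.599j, V3=17.34+1.037j, V4=17.22+1.654j
aux → i_V1=-0.08061-4.408j

1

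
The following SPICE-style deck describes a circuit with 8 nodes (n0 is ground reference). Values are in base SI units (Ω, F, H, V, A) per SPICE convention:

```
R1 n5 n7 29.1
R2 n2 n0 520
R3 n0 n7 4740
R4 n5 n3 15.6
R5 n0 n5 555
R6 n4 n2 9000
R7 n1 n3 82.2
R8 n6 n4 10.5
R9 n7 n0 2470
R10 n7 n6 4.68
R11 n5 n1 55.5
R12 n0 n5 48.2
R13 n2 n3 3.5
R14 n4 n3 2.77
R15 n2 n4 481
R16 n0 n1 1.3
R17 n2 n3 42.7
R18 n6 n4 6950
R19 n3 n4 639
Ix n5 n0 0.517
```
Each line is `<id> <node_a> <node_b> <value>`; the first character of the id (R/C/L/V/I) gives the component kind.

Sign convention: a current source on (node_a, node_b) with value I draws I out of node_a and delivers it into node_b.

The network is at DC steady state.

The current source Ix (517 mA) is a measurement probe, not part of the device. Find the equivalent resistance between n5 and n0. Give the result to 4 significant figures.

R_eq = 19.18 Ω

MNA unknowns: 7 node voltages V₁..V_7
R1: Y=0.03436 on G[5,7]
R2: Y=0.001923 on G[2,0]
R3: Y=0.0002110 on G[0,7]
R4: Y=0.06410 on G[5,3]
R5: Y=0.001802 on G[0,5]
R6: Y=0.0001111 on G[4,2]
R7: Y=0.01217 on G[1,3]
R8: Y=0.09524 on G[6,4]
R9: Y=0.0004049 on G[7,0]
R10: Y=0.2137 on G[7,6]
R11: Y=0.01802 on G[5,1]
R12: Y=0.02075 on G[0,5]
R13: Y=0.2857 on G[2,3]
R14: Y=0.3610 on G[4,3]
R15: Y=0.002079 on G[2,4]
R16: Y=0.7692 on G[0,1]
R17: Y=0.02342 on G[2,3]
R18: Y=0.0001439 on G[6,4]
R19: Y=0.001565 on G[3,4]
Ix: z[5]−=0.517, z[0]+=0.517
solve → V1=-0.3531, V2=-8.468, V3=-8.520, V4=-8.591, V5=-9.914, V6=-8.867, V7=-8.989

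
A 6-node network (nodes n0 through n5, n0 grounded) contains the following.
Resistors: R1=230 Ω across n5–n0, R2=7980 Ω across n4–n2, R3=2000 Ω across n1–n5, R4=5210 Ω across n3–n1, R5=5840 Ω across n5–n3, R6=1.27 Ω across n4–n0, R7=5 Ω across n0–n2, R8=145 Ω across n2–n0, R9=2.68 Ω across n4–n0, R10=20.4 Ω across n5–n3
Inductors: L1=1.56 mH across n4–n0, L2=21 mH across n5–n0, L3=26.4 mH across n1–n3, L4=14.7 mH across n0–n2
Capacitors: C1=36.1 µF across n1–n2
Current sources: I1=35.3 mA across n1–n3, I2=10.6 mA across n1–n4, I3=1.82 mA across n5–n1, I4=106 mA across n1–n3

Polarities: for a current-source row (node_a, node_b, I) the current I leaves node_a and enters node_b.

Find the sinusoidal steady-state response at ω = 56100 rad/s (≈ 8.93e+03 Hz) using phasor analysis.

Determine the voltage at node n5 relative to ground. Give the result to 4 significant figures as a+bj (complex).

Element admittances at ω=56100 rad/s:
  Y(R1) = 0.004348+0.000j S between n5,n0
  Y(R2) = 0.0001253+0.000j S between n4,n2
  Y(L1) = 0.000-0.01143j S between n4,n0
  Y(R3) = 0.0005000+0.000j S between n1,n5
  Y(R4) = 0.0001919+0.000j S between n3,n1
  Y(R5) = 0.0001712+0.000j S between n5,n3
  Y(R6) = 0.7874+0.000j S between n4,n0
  Y(R7) = 0.2000+0.000j S between n0,n2
  Y(L2) = 0.000-0.0008488j S between n5,n0
  Y(R8) = 0.006897+0.000j S between n2,n0
  Y(C1) = 0.000+2.025j S between n1,n2
  I1: injects 0.0353 A into n3 (from n1)
  I2: injects 0.0106 A into n4 (from n1)
  Y(L3) = 0.000-0.0006752j S between n1,n3
  Y(L4) = 0.000-0.001213j S between n0,n2
  I3: injects 0.00182 A into n1 (from n5)
  Y(R9) = 0.3731+0.000j S between n4,n0
  Y(R10) = 0.04902+0.000j S between n5,n3
  I4: injects 0.106 A into n3 (from n1)
Assemble and solve the 5×5 MNA system:
  V(n1)=-0.6158-0.006464j  V(n2)=-0.6091-0.06877j  V(n3)=27.67+8.346j  V(n4)=0.009066+8.183e-05j  V(n5)=25.03+7.991j

25.03+7.991j V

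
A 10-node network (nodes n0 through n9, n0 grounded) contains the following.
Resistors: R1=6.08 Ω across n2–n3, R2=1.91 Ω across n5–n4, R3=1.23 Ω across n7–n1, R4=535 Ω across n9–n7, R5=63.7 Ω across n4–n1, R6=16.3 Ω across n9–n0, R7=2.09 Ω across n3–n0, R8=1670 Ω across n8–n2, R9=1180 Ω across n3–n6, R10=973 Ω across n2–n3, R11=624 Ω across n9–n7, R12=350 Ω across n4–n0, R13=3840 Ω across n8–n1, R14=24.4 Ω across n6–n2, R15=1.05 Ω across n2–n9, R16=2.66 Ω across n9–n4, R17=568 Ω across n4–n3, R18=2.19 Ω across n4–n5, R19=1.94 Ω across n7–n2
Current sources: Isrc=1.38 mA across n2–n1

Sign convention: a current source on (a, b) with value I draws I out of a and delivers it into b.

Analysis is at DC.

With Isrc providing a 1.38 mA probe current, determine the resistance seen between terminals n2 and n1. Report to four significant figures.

Apply KCL at each of the 9 non-ground nodes and solve the resulting linear system.
Node n1: branches {R3, R5, R13, Isrc} → V_1 = 0.004132
Node n2: branches {R1, R8, R10, R14, R15, R19, Isrc} → V_2 = -2.789e-05
Node n3: branches {R1, R7, R9, R10, R17} → V_3 = -6.621e-06
Node n4: branches {R2, R5, R12, R16, R17, R18} → V_4 = 0.0002037
Node n5: branches {R2, R18} → V_5 = 0.0002037
Node n6: branches {R9, R14} → V_6 = -2.746e-05
Node n7: branches {R3, R4, R11, R19} → V_7 = 0.002512
Node n8: branches {R8, R13} → V_8 = 0.001233
Node n9: branches {R4, R6, R11, R15, R16} → V_9 = 4.215e-05

R_eq = 3.015 Ω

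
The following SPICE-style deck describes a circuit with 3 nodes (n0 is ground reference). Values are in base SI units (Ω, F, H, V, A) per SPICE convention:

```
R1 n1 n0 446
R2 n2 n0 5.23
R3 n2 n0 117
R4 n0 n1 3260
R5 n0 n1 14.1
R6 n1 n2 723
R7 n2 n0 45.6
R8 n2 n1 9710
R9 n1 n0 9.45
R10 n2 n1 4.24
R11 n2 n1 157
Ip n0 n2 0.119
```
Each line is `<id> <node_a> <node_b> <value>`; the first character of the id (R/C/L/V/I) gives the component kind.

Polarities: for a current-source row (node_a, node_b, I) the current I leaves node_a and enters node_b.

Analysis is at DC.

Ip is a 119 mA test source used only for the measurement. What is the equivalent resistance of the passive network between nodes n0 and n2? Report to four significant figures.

R_eq = 3.077 Ω

MNA unknowns: 2 node voltages V₁..V_2
R1: Y=0.002242 on G[1,0]
R2: Y=0.1912 on G[2,0]
R3: Y=0.008547 on G[2,0]
R4: Y=0.0003067 on G[0,1]
R5: Y=0.07092 on G[0,1]
R6: Y=0.001383 on G[1,2]
R7: Y=0.02193 on G[2,0]
R8: Y=0.0001030 on G[2,1]
R9: Y=0.1058 on G[1,0]
R10: Y=0.2358 on G[2,1]
R11: Y=0.006369 on G[2,1]
Ip: z[0]−=0.119, z[2]+=0.119
solve → V1=0.2110, V2=0.3662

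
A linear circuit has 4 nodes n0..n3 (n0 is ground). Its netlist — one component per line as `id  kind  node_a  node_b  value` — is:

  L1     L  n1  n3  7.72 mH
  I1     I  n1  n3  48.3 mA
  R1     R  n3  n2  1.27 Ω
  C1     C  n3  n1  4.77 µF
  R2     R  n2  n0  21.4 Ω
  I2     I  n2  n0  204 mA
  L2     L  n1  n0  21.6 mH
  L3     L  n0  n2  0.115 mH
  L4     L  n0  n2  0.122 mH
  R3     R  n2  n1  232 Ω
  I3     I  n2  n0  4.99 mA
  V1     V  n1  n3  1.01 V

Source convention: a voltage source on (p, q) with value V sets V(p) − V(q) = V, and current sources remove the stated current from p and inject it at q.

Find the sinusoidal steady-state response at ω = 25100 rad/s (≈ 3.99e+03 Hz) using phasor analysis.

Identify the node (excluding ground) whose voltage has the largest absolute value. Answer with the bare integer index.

1

Apply KCL at each of the 3 non-ground nodes and solve the resulting linear system.
Node n1: branches {L1, I1, C1, L2, R3, V1} → V_1 = 0.9811-0.3057j
Node n2: branches {R1, R2, I2, L3, L4, R3, I3} → V_2 = -0.02408-0.3080j
Node n3: branches {L1, I1, R1, C1, V1} → V_3 = -0.02886-0.3057j
Source currents: i(V1)=-0.05207-0.1139j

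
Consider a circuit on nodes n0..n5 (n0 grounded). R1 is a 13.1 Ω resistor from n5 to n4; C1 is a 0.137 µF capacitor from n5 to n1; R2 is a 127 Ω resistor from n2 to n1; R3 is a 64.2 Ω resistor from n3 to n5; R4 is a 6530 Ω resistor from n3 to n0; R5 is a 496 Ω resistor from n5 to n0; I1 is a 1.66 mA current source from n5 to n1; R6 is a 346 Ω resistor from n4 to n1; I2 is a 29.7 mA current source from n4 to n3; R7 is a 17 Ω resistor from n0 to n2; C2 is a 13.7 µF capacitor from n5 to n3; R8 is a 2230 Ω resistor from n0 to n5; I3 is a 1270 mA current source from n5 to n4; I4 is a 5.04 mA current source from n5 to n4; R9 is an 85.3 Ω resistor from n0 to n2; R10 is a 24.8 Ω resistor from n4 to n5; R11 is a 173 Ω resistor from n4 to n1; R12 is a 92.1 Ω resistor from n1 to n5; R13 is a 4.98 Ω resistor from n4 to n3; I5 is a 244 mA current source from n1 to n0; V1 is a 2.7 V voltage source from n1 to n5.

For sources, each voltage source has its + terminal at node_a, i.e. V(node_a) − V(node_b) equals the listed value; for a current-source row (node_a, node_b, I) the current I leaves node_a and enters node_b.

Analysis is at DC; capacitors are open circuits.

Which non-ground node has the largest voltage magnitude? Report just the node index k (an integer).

Element admittances at DC:
  Y(R1) = 0.07634 S between n5,n4
  Y(C1) = 0.000 S between n5,n1
  Y(R2) = 0.007874 S between n2,n1
  Y(R3) = 0.01558 S between n3,n5
  Y(R4) = 0.0001531 S between n3,n0
  Y(R5) = 0.002016 S between n5,n0
  I1: injects 0.00166 A into n1 (from n5)
  Y(R6) = 0.002890 S between n4,n1
  I2: injects 0.0297 A into n3 (from n4)
  Y(R7) = 0.05882 S between n0,n2
  Y(C2) = 0.000 S between n5,n3
  Y(R8) = 0.0004484 S between n0,n5
  I3: injects 1.27 A into n4 (from n5)
  I4: injects 0.00504 A into n4 (from n5)
  Y(R9) = 0.01172 S between n0,n2
  Y(R10) = 0.04032 S between n4,n5
  Y(R11) = 0.005780 S between n4,n1
  Y(R12) = 0.01086 S between n1,n5
  Y(R13) = 0.2008 S between n4,n3
  I5: injects 0.244 A into n0 (from n1)
  V1: constraint V(n1)−V(n5) = 2.7
Assemble and solve the 6×6 MNA system:
  V(n1)=-24.56  V(n2)=-2.466  V(n3)=-18.49  V(n4)=-17.97  V(n5)=-27.26
  i(V1)=-0.04052

5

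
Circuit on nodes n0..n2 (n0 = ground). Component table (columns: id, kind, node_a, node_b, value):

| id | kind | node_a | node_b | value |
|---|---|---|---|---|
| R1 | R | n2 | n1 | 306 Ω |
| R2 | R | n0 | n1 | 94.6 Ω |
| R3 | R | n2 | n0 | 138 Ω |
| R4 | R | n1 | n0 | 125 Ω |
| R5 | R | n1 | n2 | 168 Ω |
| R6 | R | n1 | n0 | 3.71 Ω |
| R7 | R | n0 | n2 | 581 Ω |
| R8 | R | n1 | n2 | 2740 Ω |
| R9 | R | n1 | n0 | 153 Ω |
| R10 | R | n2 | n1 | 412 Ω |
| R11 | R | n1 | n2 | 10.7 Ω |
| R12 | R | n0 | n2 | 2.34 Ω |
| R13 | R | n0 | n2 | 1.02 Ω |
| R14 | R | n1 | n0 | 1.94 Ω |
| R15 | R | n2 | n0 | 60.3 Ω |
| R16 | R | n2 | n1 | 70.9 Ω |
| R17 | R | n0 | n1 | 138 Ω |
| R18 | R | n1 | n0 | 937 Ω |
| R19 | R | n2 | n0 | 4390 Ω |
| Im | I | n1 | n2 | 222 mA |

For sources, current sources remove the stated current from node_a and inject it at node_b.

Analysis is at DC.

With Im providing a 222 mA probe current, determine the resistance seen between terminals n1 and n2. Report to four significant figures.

R_eq = 1.561 Ω

Element admittances at DC:
  Y(R1) = 0.003268 S between n2,n1
  Y(R2) = 0.01057 S between n0,n1
  Y(R3) = 0.007246 S between n2,n0
  Y(R4) = 0.008000 S between n1,n0
  Y(R5) = 0.005952 S between n1,n2
  Y(R6) = 0.2695 S between n1,n0
  Y(R7) = 0.001721 S between n0,n2
  Y(R8) = 0.0003650 S between n1,n2
  Y(R9) = 0.006536 S between n1,n0
  Y(R10) = 0.002427 S between n2,n1
  Y(R11) = 0.09346 S between n1,n2
  Y(R12) = 0.4274 S between n0,n2
  Y(R13) = 0.9804 S between n0,n2
  Y(R14) = 0.5155 S between n1,n0
  Y(R15) = 0.01658 S between n2,n0
  Y(R16) = 0.01410 S between n2,n1
  Y(R17) = 0.007246 S between n0,n1
  Y(R18) = 0.001067 S between n1,n0
  Y(R19) = 0.0002278 S between n2,n0
  Im: injects 0.222 A into n2 (from n1)
Assemble and solve the 2×2 MNA system:
  V(n1)=-0.2206  V(n2)=0.1260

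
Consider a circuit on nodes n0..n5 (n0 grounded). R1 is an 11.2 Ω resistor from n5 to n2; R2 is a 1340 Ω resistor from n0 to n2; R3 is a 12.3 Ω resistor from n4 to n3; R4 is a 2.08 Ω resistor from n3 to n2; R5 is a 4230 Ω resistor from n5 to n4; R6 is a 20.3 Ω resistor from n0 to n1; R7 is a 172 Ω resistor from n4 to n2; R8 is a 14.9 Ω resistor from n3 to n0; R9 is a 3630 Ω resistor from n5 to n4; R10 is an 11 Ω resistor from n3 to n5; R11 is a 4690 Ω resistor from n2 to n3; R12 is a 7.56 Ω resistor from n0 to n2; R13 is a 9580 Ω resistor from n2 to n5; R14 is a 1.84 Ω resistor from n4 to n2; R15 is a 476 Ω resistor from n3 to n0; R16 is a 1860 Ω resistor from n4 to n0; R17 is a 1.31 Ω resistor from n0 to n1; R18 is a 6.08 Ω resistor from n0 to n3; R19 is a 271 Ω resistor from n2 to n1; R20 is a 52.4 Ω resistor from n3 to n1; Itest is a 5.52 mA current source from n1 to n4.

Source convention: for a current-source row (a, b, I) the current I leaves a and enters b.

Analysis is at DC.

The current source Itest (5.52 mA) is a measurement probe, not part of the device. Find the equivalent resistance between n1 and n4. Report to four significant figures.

Element admittances at DC:
  Y(R1) = 0.08929 S between n5,n2
  Y(R2) = 0.0007463 S between n0,n2
  Y(R3) = 0.08130 S between n4,n3
  Y(R4) = 0.4808 S between n3,n2
  Y(R5) = 0.0002364 S between n5,n4
  Y(R6) = 0.04926 S between n0,n1
  Y(R7) = 0.005814 S between n4,n2
  Y(R8) = 0.06711 S between n3,n0
  Y(R9) = 0.0002755 S between n5,n4
  Y(R10) = 0.09091 S between n3,n5
  Y(R11) = 0.0002132 S between n2,n3
  Y(R12) = 0.1323 S between n0,n2
  Y(R13) = 0.0001044 S between n2,n5
  Y(R14) = 0.5435 S between n4,n2
  Y(R15) = 0.002101 S between n3,n0
  Y(R16) = 0.0005376 S between n4,n0
  Y(R17) = 0.7634 S between n0,n1
  Y(R18) = 0.1645 S between n0,n3
  Y(R19) = 0.003690 S between n2,n1
  Y(R20) = 0.01908 S between n3,n1
  Itest: injects 0.00552 A into n4 (from n1)
Assemble and solve the 5×5 MNA system:
  V(n1)=-0.006254  V(n2)=0.01651  V(n3)=0.01229  V(n4)=0.02469  V(n5)=0.01441

R_eq = 5.605 Ω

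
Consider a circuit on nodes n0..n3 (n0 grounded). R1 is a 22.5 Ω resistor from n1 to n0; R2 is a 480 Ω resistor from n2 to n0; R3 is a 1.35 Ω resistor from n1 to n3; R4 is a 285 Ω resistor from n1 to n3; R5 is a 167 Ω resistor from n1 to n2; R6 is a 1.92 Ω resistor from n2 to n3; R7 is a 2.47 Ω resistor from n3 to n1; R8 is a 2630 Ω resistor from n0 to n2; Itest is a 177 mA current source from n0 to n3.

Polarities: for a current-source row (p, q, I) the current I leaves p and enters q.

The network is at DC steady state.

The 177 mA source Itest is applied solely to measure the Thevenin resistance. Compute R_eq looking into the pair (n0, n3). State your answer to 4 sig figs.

R_eq = 22.10 Ω

MNA unknowns: 3 node voltages V₁..V_3
R1: Y=0.04444 on G[1,0]
R2: Y=0.002083 on G[2,0]
R3: Y=0.7407 on G[1,3]
R4: Y=0.003509 on G[1,3]
R5: Y=0.005988 on G[1,2]
R6: Y=0.5208 on G[2,3]
R7: Y=0.4049 on G[3,1]
R8: Y=0.0003802 on G[0,2]
Itest: z[0]−=0.177, z[3]+=0.177
solve → V1=3.767, V2=3.892, V3=3.912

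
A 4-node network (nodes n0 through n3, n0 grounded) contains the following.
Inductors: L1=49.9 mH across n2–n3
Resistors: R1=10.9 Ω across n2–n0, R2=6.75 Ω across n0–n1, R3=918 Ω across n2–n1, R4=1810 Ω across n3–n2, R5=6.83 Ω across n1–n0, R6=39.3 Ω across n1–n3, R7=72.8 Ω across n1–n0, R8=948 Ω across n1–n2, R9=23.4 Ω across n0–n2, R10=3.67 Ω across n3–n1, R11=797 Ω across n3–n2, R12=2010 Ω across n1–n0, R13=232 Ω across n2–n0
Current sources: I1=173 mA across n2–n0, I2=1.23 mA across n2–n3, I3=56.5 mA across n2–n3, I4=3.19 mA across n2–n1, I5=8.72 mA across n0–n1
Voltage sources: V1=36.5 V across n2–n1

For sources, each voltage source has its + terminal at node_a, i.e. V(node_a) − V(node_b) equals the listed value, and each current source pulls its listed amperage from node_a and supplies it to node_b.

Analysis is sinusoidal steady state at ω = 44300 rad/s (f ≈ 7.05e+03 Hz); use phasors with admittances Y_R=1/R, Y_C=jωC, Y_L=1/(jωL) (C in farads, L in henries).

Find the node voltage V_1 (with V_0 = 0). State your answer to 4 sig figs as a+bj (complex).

MNA unknowns: 3 node voltages V₁..V_3 plus 1 source current (V1)
L1: Y=0.000-0.0004524j on G[2,3]
R1: Y=0.09174+0.000j on G[2,0]
R2: Y=0.1481+0.000j on G[0,1]
I1: z[2]−=0.173, z[0]+=0.173
I2: z[2]−=0.00123, z[3]+=0.00123
R3: Y=0.001089+0.000j on G[2,1]
I3: z[2]−=0.0565, z[3]+=0.0565
R4: Y=0.0005525+0.000j on G[3,2]
R5: Y=0.1464+0.000j on G[1,0]
R6: Y=0.02545+0.000j on G[1,3]
I4: z[2]−=0.00319, z[1]+=0.00319
R7: Y=0.01374+0.000j on G[1,0]
R8: Y=0.001055+0.000j on G[1,2]
R9: Y=0.04274+0.000j on G[0,2]
R10: Y=0.2725+0.000j on G[3,1]
R11: Y=0.001255+0.000j on G[3,2]
R12: Y=0.0004975+0.000j on G[1,0]
R13: Y=0.004310+0.000j on G[2,0]
I5: z[0]−=0.00872, z[1]+=0.00872
V1: row V2−V1=36.5, i_V1 at 2,1
solve → V1=-11.69+0.000j, V2=24.81+0.000j, V3=-11.27-0.05446j
aux → i_V1=-3.821+0.01623j

-11.69+0.000j V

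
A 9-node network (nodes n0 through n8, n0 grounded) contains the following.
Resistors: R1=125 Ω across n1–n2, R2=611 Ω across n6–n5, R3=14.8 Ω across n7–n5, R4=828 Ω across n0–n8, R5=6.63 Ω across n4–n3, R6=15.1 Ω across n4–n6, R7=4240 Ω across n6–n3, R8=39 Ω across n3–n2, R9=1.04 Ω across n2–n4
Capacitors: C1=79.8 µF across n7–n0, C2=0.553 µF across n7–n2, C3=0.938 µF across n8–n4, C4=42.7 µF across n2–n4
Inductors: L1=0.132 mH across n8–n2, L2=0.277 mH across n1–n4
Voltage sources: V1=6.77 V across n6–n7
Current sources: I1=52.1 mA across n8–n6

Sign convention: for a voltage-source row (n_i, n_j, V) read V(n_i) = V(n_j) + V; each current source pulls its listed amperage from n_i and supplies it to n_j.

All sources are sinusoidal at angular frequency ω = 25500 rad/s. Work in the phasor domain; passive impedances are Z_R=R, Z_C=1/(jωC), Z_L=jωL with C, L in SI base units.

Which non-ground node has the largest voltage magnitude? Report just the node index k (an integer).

6

Element admittances at ω=25500 rad/s:
  Y(R1) = 0.008000+0.000j S between n1,n2
  Y(C1) = 0.000+2.035j S between n7,n0
  Y(R2) = 0.001637+0.000j S between n6,n5
  Y(R3) = 0.06757+0.000j S between n7,n5
  Y(R4) = 0.001208+0.000j S between n0,n8
  Y(L1) = 0.000-0.2971j S between n8,n2
  Y(C2) = 0.000+0.01410j S between n7,n2
  Y(R5) = 0.1508+0.000j S between n4,n3
  Y(C3) = 0.000+0.02392j S between n8,n4
  Y(R6) = 0.06623+0.000j S between n4,n6
  Y(C4) = 0.000+1.089j S between n2,n4
  Y(R7) = 0.0002358+0.000j S between n6,n3
  Y(L2) = 0.000-0.1416j S between n1,n4
  Y(R8) = 0.02564+0.000j S between n3,n2
  Y(R9) = 0.9615+0.000j S between n2,n4
  V1: constraint V(n6)−V(n7) = 6.77
  I1: injects 0.0521 A into n6 (from n8)
Assemble and solve the 9×9 MNA system:
  V(n1)=5.641-1.157j  V(n2)=5.568-1.147j  V(n3)=5.633-1.151j  V(n4)=5.642-1.153j  V(n5)=0.1609+0.003297j  V(n6)=6.771+0.003297j  V(n7)=0.0008083+0.003297j  V(n8)=5.555-1.362j
  i(V1)=-0.03375-0.07686j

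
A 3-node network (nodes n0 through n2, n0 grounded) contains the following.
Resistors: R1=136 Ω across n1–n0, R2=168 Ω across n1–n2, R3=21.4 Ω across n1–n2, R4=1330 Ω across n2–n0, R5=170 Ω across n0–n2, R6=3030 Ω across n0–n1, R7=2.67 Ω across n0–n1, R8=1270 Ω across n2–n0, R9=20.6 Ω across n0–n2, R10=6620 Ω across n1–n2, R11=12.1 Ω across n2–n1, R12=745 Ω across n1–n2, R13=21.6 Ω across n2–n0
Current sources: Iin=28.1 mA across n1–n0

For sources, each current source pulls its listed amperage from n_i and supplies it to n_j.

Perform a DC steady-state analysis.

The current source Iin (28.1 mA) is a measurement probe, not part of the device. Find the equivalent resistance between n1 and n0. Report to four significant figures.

R_eq = 2.269 Ω

Element admittances at DC:
  Y(R1) = 0.007353 S between n1,n0
  Y(R2) = 0.005952 S between n1,n2
  Y(R3) = 0.04673 S between n1,n2
  Y(R4) = 0.0007519 S between n2,n0
  Y(R5) = 0.005882 S between n0,n2
  Y(R6) = 0.0003300 S between n0,n1
  Y(R7) = 0.3745 S between n0,n1
  Y(R8) = 0.0007874 S between n2,n0
  Y(R9) = 0.04854 S between n0,n2
  Y(R10) = 0.0001511 S between n1,n2
  Y(R11) = 0.08264 S between n2,n1
  Y(R12) = 0.001342 S between n1,n2
  Y(R13) = 0.04630 S between n2,n0
  Iin: injects 0.0281 A into n0 (from n1)
Assemble and solve the 2×2 MNA system:
  V(n1)=-0.06376  V(n2)=-0.03649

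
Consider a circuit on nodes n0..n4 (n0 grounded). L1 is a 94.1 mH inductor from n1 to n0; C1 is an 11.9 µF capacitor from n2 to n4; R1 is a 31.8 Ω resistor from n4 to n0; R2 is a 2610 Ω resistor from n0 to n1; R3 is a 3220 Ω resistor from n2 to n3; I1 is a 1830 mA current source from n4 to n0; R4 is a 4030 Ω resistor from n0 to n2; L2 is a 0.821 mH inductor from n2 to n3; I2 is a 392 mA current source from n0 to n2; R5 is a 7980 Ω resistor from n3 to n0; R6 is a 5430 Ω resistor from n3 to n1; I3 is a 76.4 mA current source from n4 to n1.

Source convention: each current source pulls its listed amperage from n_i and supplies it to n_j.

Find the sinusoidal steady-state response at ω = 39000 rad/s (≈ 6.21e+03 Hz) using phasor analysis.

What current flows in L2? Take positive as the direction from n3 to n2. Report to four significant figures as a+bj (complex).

0.03249+0.008162j A

MNA unknowns: 4 node voltages V₁..V_4
L1: Y=0.000-0.0002725j on G[1,0]
C1: Y=0.000+0.4641j on G[2,4]
R1: Y=0.03145+0.000j on G[4,0]
R2: Y=0.0003831+0.000j on G[0,1]
R3: Y=0.0003106+0.000j on G[2,3]
I1: z[4]−=1.83, z[0]+=1.83
R4: Y=0.0002481+0.000j on G[0,2]
L2: Y=0.000-0.03123j on G[2,3]
I2: z[0]−=0.392, z[2]+=0.392
R5: Y=0.0001253+0.000j on G[3,0]
R6: Y=0.0001842+0.000j on G[3,1]
I3: z[4]−=0.0764, z[1]+=0.0764
solve → V1=96.98+46.70j, V2=-46.74-0.6644j, V3=-47.00+0.3758j, V4=-46.76+0.2751j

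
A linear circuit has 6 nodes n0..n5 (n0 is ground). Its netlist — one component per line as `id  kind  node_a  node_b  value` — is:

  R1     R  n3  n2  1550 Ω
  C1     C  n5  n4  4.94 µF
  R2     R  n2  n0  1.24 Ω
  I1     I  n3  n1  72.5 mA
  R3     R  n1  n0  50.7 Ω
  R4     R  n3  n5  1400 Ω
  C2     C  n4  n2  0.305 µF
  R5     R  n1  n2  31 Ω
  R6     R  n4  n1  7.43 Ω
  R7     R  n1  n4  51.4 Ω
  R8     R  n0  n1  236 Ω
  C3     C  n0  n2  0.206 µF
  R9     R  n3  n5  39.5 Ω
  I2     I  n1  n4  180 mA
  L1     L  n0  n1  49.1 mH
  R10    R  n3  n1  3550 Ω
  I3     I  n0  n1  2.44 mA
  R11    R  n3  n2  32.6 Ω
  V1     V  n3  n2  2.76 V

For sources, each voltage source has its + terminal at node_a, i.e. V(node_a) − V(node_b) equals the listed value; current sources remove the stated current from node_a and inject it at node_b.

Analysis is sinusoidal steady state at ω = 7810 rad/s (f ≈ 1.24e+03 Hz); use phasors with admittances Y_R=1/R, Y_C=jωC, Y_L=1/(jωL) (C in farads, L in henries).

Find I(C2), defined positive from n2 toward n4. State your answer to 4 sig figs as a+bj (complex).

Element admittances at ω=7810 rad/s:
  Y(R1) = 0.0006452+0.000j S between n3,n2
  Y(C1) = 0.000+0.03858j S between n5,n4
  Y(R2) = 0.8065+0.000j S between n2,n0
  I1: injects 0.0725 A into n1 (from n3)
  Y(R3) = 0.01972+0.000j S between n1,n0
  Y(R4) = 0.0007143+0.000j S between n3,n5
  Y(C2) = 0.000+0.002382j S between n4,n2
  Y(R5) = 0.03226+0.000j S between n1,n2
  Y(R6) = 0.1346+0.000j S between n4,n1
  Y(R7) = 0.01946+0.000j S between n1,n4
  Y(R8) = 0.004237+0.000j S between n0,n1
  Y(C3) = 0.000+0.001609j S between n0,n2
  Y(R9) = 0.02532+0.000j S between n3,n5
  I2: injects 0.18 A into n4 (from n1)
  Y(L1) = 0.000-0.002608j S between n0,n1
  Y(R10) = 0.0002817+0.000j S between n3,n1
  I3: injects 0.00244 A into n1 (from n0)
  Y(R11) = 0.03067+0.000j S between n3,n2
  V1: constraint V(n3)−V(n2) = 2.76
Assemble and solve the 6×6 MNA system:
  V(n1)=1.366+0.001376j  V(n2)=-0.03755+0.004450j  V(n3)=2.722+0.004450j  V(n4)=2.552-0.02218j  V(n5)=2.617-0.09308j
  i(V1)=-0.1621-0.002540j

-6.343e-05-0.006167j A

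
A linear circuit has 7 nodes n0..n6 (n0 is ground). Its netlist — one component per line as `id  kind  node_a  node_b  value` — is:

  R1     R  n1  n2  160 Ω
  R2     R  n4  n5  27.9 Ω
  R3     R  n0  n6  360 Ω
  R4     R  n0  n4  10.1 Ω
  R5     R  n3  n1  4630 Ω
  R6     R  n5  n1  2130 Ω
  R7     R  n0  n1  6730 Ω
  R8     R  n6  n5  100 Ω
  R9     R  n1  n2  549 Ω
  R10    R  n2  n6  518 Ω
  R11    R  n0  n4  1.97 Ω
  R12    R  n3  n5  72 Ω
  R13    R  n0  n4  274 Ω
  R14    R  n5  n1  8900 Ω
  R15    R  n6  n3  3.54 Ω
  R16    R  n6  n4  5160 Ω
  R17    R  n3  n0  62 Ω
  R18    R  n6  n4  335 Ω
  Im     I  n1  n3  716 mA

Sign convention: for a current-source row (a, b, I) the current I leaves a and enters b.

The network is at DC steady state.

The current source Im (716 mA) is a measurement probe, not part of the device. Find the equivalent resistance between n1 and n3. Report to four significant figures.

MNA unknowns: 6 node voltages V₁..V_6
R1: Y=0.006250 on G[1,2]
R2: Y=0.03584 on G[4,5]
R3: Y=0.002778 on G[0,6]
R4: Y=0.09901 on G[0,4]
R5: Y=0.0002160 on G[3,1]
R6: Y=0.0004695 on G[5,1]
R7: Y=0.0001486 on G[0,1]
R8: Y=0.01000 on G[6,5]
R9: Y=0.001821 on G[1,2]
R10: Y=0.001931 on G[2,6]
R11: Y=0.5076 on G[0,4]
R12: Y=0.01389 on G[3,5]
R13: Y=0.003650 on G[0,4]
R14: Y=0.0001124 on G[5,1]
R15: Y=0.2825 on G[6,3]
R16: Y=0.0001938 on G[6,4]
R17: Y=0.01613 on G[3,0]
R18: Y=0.002985 on G[6,4]
Im: z[1]−=0.716, z[3]+=0.716
solve → V1=-284.2, V2=-228.8, V3=4.426, V4=-0.05984, V5=-1.319, V6=2.648

R_eq = 403.1 Ω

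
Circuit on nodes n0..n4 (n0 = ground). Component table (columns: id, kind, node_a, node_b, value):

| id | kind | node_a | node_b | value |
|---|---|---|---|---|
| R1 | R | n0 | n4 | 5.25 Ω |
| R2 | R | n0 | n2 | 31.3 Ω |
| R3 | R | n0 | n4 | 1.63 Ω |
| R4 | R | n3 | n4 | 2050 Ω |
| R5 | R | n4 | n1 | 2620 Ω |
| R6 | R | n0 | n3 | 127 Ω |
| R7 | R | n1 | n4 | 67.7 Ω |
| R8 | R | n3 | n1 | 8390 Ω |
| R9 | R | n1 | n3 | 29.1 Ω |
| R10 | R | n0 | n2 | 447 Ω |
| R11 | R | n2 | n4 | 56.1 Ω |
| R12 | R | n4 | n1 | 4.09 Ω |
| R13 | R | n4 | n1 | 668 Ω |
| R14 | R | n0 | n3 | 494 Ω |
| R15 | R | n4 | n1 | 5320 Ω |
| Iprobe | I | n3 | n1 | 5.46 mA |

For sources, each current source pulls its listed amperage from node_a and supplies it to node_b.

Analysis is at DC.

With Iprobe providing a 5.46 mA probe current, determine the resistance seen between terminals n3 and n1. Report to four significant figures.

R_eq = 22.54 Ω

MNA unknowns: 4 node voltages V₁..V_4
R1: Y=0.1905 on G[0,4]
R2: Y=0.03195 on G[0,2]
R3: Y=0.6135 on G[0,4]
R4: Y=0.0004878 on G[3,4]
R5: Y=0.0003817 on G[4,1]
R6: Y=0.007874 on G[0,3]
R7: Y=0.01477 on G[1,4]
R8: Y=0.0001192 on G[3,1]
R9: Y=0.03436 on G[1,3]
R10: Y=0.002237 on G[0,2]
R11: Y=0.01783 on G[2,4]
R12: Y=0.2445 on G[4,1]
R13: Y=0.001497 on G[4,1]
R14: Y=0.002024 on G[0,3]
R15: Y=0.0001880 on G[4,1]
Iprobe: z[3]−=0.00546, z[1]+=0.00546
solve → V1=0.006072, V2=0.0004866, V3=-0.1170, V4=0.001420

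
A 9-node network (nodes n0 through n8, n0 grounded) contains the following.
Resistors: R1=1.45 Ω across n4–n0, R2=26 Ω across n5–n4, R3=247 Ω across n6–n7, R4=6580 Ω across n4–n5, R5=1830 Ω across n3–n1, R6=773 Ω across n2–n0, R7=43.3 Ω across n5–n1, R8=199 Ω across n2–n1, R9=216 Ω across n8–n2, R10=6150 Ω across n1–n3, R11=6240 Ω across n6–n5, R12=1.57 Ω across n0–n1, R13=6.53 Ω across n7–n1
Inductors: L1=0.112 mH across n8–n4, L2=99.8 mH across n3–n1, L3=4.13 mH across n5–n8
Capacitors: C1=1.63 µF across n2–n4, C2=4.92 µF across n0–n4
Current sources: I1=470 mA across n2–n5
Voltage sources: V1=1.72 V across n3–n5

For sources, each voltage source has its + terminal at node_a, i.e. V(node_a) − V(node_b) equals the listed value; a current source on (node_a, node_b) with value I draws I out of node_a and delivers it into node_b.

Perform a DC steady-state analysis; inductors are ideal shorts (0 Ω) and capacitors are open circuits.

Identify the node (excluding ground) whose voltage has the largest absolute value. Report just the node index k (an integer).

MNA unknowns: 8 node voltages V₁..V_8 plus 4 source currents (L1, L2, L3, V1)
R1: Y=0.6897 on G[4,0]
R2: Y=0.03846 on G[5,4]
R3: Y=0.004049 on G[6,7]
R4: Y=0.0001520 on G[4,5]
L1: row V8−V4=0, i_L1 at 8,4
C1: Y=0.000 on G[2,4]
R5: Y=0.0005464 on G[3,1]
I1: z[2]−=0.47, z[5]+=0.47
R6: Y=0.001294 on G[2,0]
R7: Y=0.02309 on G[5,1]
R8: Y=0.005025 on G[2,1]
R9: Y=0.004630 on G[8,2]
R10: Y=0.0001626 on G[1,3]
L2: row V3−V1=0, i_L2 at 3,1
L3: row V5−V8=0, i_L3 at 5,8
R11: Y=0.0001603 on G[6,5]
R12: Y=0.6369 on G[0,1]
C2: Y=0.000 on G[0,4]
R13: Y=0.1531 on G[7,1]
V1: row V3−V5=1.72, i_V1 at 3,5
solve → V1=0.9359, V2=-42.83, V3=0.9359, V4=-0.7841, V5=-0.7841, V6=0.8688, V7=0.9342, V8=-0.7841
aux → i_L1=-0.5407, i_L2=0.8561, i_L3=-0.3461, i_V1=-0.8561

2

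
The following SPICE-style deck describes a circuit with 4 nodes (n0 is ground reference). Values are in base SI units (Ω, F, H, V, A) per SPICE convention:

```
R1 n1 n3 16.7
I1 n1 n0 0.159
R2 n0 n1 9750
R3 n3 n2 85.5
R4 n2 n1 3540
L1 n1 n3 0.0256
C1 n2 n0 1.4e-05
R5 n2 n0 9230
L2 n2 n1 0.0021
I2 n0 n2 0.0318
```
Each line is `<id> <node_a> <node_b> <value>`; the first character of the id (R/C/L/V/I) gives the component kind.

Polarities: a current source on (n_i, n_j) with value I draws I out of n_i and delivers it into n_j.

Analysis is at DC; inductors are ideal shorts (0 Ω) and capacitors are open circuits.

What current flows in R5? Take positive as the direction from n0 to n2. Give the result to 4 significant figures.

0.06534 A

Apply KCL at each of the 3 non-ground nodes and solve the resulting linear system.
Node n1: branches {R1, I1, R2, R4, L1, L2} → V_1 = -603.1
Node n2: branches {R3, R4, C1, R5, L2, I2} → V_2 = -603.1
Node n3: branches {R1, R3, L1} → V_3 = -603.1
Source currents: i(L1)=0.000, i(L2)=0.09714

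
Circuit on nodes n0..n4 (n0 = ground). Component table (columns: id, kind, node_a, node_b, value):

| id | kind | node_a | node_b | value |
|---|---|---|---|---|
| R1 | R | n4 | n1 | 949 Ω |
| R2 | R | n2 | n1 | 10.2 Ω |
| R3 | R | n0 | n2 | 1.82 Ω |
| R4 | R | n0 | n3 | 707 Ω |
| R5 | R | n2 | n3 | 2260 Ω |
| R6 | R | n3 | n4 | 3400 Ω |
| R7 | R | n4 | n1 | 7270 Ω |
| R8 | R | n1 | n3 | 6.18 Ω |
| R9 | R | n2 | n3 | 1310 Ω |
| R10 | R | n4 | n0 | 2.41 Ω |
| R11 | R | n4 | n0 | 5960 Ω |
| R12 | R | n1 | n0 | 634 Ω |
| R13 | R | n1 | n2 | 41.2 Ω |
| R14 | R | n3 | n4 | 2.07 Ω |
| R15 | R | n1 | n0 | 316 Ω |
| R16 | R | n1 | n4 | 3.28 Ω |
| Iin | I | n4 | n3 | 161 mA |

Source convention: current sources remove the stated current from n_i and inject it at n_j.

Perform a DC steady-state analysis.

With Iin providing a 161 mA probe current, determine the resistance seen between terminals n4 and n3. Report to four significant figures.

R_eq = 1.667 Ω

Element admittances at DC:
  Y(R1) = 0.001054 S between n4,n1
  Y(R2) = 0.09804 S between n2,n1
  Y(R3) = 0.5495 S between n0,n2
  Y(R4) = 0.001414 S between n0,n3
  Y(R5) = 0.0004425 S between n2,n3
  Y(R6) = 0.0002941 S between n3,n4
  Y(R7) = 0.0001376 S between n4,n1
  Y(R8) = 0.1618 S between n1,n3
  Y(R9) = 0.0007634 S between n2,n3
  Y(R10) = 0.4149 S between n4,n0
  Y(R11) = 0.0001678 S between n4,n0
  Y(R12) = 0.001577 S between n1,n0
  Y(R13) = 0.02427 S between n1,n2
  Y(R14) = 0.4831 S between n3,n4
  Y(R15) = 0.003165 S between n1,n0
  Y(R16) = 0.3049 S between n1,n4
  Iin: injects 0.161 A into n3 (from n4)
Assemble and solve the 4×4 MNA system:
  V(n1)=0.06197  V(n2)=0.01171  V(n3)=0.2513  V(n4)=-0.01707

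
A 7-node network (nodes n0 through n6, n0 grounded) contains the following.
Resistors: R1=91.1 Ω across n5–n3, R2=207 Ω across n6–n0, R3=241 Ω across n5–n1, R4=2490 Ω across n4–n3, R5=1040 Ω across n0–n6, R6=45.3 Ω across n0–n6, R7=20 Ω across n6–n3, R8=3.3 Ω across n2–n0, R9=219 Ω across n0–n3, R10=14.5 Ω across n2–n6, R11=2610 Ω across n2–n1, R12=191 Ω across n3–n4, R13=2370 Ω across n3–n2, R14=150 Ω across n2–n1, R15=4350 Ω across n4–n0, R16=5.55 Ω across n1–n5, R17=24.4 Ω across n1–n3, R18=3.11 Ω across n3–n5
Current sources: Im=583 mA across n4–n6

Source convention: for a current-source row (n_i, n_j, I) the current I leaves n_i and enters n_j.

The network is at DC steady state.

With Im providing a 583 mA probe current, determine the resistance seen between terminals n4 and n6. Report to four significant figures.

Apply KCL at each of the 6 non-ground nodes and solve the resulting linear system.
Node n1: branches {R3, R11, R14, R16, R17} → V_1 = -7.650
Node n2: branches {R8, R10, R11, R13, R14} → V_2 = 0.08314
Node n3: branches {R1, R4, R7, R9, R12, R13, R17, R18} → V_3 = -7.991
Node n4: branches {R4, R12, R15, Im} → V_4 = -107.0
Node n5: branches {R1, R3, R16, R18} → V_5 = -7.869
Node n6: branches {R2, R5, R6, R7, R10, Im} → V_6 = 1.288

R_eq = 185.8 Ω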